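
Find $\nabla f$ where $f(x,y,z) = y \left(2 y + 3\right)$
(0, 4*y + 3, 0)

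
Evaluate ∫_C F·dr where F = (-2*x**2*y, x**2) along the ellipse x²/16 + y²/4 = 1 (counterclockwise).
64*pi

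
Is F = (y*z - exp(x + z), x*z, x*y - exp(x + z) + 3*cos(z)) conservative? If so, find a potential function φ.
Yes, F is conservative. φ = x*y*z - exp(x + z) + 3*sin(z)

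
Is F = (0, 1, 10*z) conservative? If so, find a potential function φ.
Yes, F is conservative. φ = y + 5*z**2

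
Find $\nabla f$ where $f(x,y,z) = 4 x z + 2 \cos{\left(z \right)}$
(4*z, 0, 4*x - 2*sin(z))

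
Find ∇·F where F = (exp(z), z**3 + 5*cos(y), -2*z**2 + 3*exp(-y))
-4*z - 5*sin(y)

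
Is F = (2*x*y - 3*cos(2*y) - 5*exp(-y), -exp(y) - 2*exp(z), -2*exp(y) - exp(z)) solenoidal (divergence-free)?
No, ∇·F = 2*y - exp(y) - exp(z)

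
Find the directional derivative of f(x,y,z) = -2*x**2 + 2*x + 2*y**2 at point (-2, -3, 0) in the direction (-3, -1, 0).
-9*sqrt(10)/5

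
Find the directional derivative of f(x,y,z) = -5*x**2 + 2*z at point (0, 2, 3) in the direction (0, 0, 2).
2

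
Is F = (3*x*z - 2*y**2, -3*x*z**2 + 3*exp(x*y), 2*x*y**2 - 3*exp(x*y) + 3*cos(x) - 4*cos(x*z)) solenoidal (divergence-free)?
No, ∇·F = 3*x*exp(x*y) + 4*x*sin(x*z) + 3*z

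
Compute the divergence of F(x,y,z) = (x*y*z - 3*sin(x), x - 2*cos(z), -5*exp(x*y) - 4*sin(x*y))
y*z - 3*cos(x)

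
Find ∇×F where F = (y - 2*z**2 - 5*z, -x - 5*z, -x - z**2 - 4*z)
(5, -4*z - 4, -2)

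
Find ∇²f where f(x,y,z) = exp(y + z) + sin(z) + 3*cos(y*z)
-3*y**2*cos(y*z) - 3*z**2*cos(y*z) + 2*exp(y + z) - sin(z)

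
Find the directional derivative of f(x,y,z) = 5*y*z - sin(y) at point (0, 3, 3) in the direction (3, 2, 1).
sqrt(14)*(45 - 2*cos(3))/14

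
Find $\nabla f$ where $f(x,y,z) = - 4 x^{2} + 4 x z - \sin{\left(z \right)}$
(-8*x + 4*z, 0, 4*x - cos(z))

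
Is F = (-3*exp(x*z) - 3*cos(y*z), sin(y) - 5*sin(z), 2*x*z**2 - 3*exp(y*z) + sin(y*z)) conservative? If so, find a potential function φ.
No, ∇×F = (-3*z*exp(y*z) + z*cos(y*z) + 5*cos(z), -3*x*exp(x*z) + 3*y*sin(y*z) - 2*z**2, -3*z*sin(y*z)) ≠ 0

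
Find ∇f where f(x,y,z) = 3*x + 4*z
(3, 0, 4)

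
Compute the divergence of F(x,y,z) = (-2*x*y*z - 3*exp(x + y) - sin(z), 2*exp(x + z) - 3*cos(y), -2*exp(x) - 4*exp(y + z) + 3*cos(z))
-2*y*z - 3*exp(x + y) - 4*exp(y + z) + 3*sin(y) - 3*sin(z)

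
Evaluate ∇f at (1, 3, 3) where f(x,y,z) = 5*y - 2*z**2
(0, 5, -12)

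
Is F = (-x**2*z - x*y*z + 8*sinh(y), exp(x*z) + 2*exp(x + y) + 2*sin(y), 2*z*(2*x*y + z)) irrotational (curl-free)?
No, ∇×F = (x*(4*z - exp(x*z)), -x**2 - x*y - 4*y*z, x*z + z*exp(x*z) + 2*exp(x + y) - 8*cosh(y))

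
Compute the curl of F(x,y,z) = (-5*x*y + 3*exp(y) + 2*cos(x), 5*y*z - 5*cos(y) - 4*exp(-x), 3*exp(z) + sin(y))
(-5*y + cos(y), 0, 5*x - 3*exp(y) + 4*exp(-x))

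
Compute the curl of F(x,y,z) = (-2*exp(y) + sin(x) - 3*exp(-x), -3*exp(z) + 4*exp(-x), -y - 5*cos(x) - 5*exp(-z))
(3*exp(z) - 1, -5*sin(x), 2*exp(y) - 4*exp(-x))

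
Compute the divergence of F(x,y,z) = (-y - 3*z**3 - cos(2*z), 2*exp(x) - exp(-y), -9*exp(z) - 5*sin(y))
-9*exp(z) + exp(-y)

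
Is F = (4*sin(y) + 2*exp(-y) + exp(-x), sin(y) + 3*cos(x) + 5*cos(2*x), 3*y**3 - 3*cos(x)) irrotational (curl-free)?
No, ∇×F = (9*y**2, -3*sin(x), -3*sin(x) - 10*sin(2*x) - 4*cos(y) + 2*exp(-y))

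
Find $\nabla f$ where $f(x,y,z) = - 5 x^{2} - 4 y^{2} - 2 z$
(-10*x, -8*y, -2)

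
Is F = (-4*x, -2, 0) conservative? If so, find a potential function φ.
Yes, F is conservative. φ = -2*x**2 - 2*y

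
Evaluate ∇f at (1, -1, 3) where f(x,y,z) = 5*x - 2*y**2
(5, 4, 0)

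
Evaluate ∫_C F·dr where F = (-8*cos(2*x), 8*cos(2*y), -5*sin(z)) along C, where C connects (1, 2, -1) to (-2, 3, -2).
-5*cos(1) + 5*cos(2) + 4*sin(6) + 4*sin(2)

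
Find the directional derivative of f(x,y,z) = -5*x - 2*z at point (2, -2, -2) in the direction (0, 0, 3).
-2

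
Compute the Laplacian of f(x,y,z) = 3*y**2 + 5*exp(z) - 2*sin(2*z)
5*exp(z) + 8*sin(2*z) + 6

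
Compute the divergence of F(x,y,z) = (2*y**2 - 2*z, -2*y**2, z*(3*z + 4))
-4*y + 6*z + 4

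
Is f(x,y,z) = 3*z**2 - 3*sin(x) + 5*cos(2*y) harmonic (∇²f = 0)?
No, ∇²f = 3*sin(x) - 20*cos(2*y) + 6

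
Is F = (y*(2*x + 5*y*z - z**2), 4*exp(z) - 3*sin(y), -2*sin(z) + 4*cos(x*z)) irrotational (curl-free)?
No, ∇×F = (-4*exp(z), y*(5*y - 2*z) + 4*z*sin(x*z), -2*x - 10*y*z + z**2)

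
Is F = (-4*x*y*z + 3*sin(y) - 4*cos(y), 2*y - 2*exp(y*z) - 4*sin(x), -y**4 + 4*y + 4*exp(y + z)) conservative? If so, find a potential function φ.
No, ∇×F = (-4*y**3 + 2*y*exp(y*z) + 4*exp(y + z) + 4, -4*x*y, 4*x*z - 4*sin(y) - 4*cos(x) - 3*cos(y)) ≠ 0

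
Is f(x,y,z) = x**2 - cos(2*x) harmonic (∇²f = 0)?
No, ∇²f = 4*cos(2*x) + 2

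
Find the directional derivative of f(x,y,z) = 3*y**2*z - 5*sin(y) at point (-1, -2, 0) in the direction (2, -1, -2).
-8 + 5*cos(2)/3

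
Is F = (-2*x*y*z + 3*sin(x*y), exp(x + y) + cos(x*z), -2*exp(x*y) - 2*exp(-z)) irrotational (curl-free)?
No, ∇×F = (x*(-2*exp(x*y) + sin(x*z)), 2*y*(-x + exp(x*y)), 2*x*z - 3*x*cos(x*y) - z*sin(x*z) + exp(x + y))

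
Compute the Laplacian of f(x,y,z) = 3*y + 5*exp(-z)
5*exp(-z)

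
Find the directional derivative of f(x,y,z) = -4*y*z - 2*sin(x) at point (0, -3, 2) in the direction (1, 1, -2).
-17*sqrt(6)/3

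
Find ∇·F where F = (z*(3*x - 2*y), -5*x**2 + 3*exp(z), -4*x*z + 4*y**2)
-4*x + 3*z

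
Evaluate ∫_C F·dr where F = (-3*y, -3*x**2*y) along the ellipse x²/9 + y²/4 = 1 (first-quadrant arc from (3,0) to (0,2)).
-27 + 9*pi/2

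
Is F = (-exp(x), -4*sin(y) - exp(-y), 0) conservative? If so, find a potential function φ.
Yes, F is conservative. φ = -exp(x) + 4*cos(y) + exp(-y)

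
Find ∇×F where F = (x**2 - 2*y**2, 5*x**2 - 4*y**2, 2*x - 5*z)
(0, -2, 10*x + 4*y)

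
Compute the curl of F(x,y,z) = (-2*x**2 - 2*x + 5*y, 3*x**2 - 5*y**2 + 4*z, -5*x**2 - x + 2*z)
(-4, 10*x + 1, 6*x - 5)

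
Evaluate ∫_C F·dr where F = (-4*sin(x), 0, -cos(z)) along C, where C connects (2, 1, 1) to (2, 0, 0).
sin(1)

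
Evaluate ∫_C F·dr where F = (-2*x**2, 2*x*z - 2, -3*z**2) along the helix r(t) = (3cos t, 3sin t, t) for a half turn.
-pi**3 + 36 + 9*pi**2/2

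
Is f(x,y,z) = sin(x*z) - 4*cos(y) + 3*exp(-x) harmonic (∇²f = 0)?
No, ∇²f = -x**2*sin(x*z) - z**2*sin(x*z) + 4*cos(y) + 3*exp(-x)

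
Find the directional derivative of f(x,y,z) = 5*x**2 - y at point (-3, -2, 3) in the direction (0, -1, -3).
sqrt(10)/10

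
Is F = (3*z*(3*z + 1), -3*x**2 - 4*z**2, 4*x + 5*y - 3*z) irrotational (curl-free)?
No, ∇×F = (8*z + 5, 18*z - 1, -6*x)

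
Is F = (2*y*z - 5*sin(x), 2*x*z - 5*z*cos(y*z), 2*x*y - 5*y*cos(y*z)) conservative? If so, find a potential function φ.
Yes, F is conservative. φ = 2*x*y*z - 5*sin(y*z) + 5*cos(x)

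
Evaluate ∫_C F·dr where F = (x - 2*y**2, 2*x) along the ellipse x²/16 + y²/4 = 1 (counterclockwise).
16*pi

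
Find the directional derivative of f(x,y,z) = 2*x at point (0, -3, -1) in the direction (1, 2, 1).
sqrt(6)/3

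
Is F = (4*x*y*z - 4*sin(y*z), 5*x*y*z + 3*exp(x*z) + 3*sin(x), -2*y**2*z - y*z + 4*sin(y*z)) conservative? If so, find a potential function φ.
No, ∇×F = (-5*x*y - 3*x*exp(x*z) - 4*y*z + 4*z*cos(y*z) - z, 4*y*(x - cos(y*z)), -4*x*z + 5*y*z + 3*z*exp(x*z) + 4*z*cos(y*z) + 3*cos(x)) ≠ 0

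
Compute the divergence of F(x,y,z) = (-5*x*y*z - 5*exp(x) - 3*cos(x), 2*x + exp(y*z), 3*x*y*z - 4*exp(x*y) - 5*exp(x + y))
3*x*y - 5*y*z + z*exp(y*z) - 5*exp(x) + 3*sin(x)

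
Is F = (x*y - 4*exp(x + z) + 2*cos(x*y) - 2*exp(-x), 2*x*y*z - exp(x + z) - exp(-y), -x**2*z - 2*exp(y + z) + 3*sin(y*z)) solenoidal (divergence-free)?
No, ∇·F = -x**2 + 2*x*z - 2*y*sin(x*y) + 3*y*cos(y*z) + y - 4*exp(x + z) - 2*exp(y + z) + exp(-y) + 2*exp(-x)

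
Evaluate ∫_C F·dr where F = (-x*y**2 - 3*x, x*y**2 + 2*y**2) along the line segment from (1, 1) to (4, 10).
1347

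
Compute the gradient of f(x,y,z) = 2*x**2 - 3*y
(4*x, -3, 0)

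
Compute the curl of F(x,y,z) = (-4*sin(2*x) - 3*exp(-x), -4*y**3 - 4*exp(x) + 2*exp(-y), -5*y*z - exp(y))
(-5*z - exp(y), 0, -4*exp(x))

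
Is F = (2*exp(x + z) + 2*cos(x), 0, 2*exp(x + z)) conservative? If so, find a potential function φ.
Yes, F is conservative. φ = 2*exp(x + z) + 2*sin(x)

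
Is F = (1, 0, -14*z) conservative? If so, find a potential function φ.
Yes, F is conservative. φ = x - 7*z**2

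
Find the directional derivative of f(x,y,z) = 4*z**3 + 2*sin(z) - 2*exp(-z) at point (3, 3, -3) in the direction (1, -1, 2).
2*sqrt(6)*(cos(3) + exp(3) + 54)/3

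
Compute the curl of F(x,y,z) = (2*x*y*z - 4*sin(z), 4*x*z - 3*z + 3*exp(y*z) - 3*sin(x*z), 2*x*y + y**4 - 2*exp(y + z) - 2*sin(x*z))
(3*x*cos(x*z) - 2*x + 4*y**3 - 3*y*exp(y*z) - 2*exp(y + z) + 3, 2*x*y - 2*y + 2*z*cos(x*z) - 4*cos(z), z*(-2*x - 3*cos(x*z) + 4))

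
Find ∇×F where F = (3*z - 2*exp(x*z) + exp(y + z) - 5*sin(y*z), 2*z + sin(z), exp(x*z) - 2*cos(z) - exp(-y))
(-cos(z) - 2 + exp(-y), -2*x*exp(x*z) - 5*y*cos(y*z) - z*exp(x*z) + exp(y + z) + 3, 5*z*cos(y*z) - exp(y + z))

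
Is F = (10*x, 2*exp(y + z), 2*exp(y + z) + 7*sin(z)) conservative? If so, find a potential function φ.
Yes, F is conservative. φ = 5*x**2 + 2*exp(y + z) - 7*cos(z)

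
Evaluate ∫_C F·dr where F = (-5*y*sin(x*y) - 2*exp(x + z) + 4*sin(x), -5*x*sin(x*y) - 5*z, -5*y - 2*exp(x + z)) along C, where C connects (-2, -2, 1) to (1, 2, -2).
9*cos(2) - 4*cos(1) - 5*cos(4) + 10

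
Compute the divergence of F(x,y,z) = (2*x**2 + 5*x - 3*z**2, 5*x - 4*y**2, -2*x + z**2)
4*x - 8*y + 2*z + 5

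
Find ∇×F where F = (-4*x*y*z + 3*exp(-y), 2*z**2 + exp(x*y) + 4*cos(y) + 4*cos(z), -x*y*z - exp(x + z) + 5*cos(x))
(-x*z - 4*z + 4*sin(z), -4*x*y + y*z + exp(x + z) + 5*sin(x), 4*x*z + y*exp(x*y) + 3*exp(-y))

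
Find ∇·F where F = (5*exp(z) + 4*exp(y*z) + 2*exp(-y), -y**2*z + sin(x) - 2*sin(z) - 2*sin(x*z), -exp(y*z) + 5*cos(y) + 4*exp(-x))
y*(-2*z - exp(y*z))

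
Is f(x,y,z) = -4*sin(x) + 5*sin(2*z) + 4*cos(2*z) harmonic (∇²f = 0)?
No, ∇²f = 4*sin(x) - 20*sin(2*z) - 16*cos(2*z)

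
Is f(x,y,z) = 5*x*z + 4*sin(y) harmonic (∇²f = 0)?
No, ∇²f = -4*sin(y)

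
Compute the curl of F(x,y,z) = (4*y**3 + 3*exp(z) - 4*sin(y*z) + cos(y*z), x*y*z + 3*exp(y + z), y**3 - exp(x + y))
(-x*y + 3*y**2 - exp(x + y) - 3*exp(y + z), -y*sin(y*z) - 4*y*cos(y*z) + 3*exp(z) + exp(x + y), -12*y**2 + y*z + z*sin(y*z) + 4*z*cos(y*z))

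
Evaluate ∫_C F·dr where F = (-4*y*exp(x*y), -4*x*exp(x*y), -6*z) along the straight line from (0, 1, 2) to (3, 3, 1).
13 - 4*exp(9)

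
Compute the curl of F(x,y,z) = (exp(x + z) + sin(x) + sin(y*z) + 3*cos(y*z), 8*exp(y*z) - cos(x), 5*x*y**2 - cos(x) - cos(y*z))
(10*x*y - 8*y*exp(y*z) + z*sin(y*z), -5*y**2 - 3*y*sin(y*z) + y*cos(y*z) + exp(x + z) - sin(x), 3*z*sin(y*z) - z*cos(y*z) + sin(x))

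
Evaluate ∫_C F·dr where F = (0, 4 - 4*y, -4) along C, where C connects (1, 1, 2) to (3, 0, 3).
-6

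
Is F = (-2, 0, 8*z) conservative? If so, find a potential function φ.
Yes, F is conservative. φ = -2*x + 4*z**2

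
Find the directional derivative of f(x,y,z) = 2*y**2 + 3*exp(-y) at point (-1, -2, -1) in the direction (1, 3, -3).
3*sqrt(19)*(-3*exp(2) - 8)/19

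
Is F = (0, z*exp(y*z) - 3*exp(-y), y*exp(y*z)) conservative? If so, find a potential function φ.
Yes, F is conservative. φ = exp(y*z) + 3*exp(-y)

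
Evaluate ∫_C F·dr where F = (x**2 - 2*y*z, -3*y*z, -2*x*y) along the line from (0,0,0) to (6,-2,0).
72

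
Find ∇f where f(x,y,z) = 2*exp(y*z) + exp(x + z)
(exp(x + z), 2*z*exp(y*z), 2*y*exp(y*z) + exp(x + z))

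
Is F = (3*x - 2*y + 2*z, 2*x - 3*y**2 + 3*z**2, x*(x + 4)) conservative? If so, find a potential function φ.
No, ∇×F = (-6*z, -2*x - 2, 4) ≠ 0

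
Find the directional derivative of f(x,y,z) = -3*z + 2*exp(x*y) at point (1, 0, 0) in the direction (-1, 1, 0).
sqrt(2)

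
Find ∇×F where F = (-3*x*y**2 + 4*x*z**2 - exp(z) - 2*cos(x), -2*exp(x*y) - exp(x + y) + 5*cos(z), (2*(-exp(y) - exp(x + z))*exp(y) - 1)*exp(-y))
(-2*exp(y) + 5*sin(z) + exp(-y), 8*x*z - exp(z) + 2*exp(x + z), 6*x*y - 2*y*exp(x*y) - exp(x + y))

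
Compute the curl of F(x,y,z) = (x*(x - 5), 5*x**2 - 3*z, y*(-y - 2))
(1 - 2*y, 0, 10*x)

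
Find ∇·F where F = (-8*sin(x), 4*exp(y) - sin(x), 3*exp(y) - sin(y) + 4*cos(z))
4*exp(y) - 4*sin(z) - 8*cos(x)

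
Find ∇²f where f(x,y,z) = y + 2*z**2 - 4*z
4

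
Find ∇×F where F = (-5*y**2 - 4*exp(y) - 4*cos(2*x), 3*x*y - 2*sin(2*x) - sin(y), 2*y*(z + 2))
(2*z + 4, 0, 13*y + 4*exp(y) - 4*cos(2*x))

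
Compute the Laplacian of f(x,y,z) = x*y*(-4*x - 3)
-8*y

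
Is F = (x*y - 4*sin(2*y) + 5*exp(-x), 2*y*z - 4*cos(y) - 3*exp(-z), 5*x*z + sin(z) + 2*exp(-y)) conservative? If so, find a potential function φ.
No, ∇×F = (-2*y - 3*exp(-z) - 2*exp(-y), -5*z, -x + 8*cos(2*y)) ≠ 0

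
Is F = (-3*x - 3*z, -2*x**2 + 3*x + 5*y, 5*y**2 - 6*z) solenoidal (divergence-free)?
No, ∇·F = -4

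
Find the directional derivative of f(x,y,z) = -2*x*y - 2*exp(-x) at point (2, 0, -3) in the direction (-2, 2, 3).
4*sqrt(17)*(-2*exp(2) - 1)*exp(-2)/17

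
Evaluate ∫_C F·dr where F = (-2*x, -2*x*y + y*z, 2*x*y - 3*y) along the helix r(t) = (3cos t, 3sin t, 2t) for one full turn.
-9*pi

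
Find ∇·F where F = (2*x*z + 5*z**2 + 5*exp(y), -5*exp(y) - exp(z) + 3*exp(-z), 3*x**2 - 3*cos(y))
2*z - 5*exp(y)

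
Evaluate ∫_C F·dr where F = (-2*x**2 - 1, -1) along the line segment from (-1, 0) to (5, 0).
-90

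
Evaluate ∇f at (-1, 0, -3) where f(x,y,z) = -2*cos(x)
(-2*sin(1), 0, 0)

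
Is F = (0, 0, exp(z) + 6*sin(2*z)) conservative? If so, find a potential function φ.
Yes, F is conservative. φ = exp(z) - 3*cos(2*z)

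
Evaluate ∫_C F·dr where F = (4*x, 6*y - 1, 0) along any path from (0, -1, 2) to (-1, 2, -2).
8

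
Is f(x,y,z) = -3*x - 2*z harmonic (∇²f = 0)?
Yes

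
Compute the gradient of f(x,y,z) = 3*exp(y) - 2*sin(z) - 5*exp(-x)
(5*exp(-x), 3*exp(y), -2*cos(z))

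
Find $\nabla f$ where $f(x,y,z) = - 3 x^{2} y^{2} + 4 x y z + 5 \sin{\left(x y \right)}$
(y*(-6*x*y + 4*z + 5*cos(x*y)), x*(-6*x*y + 4*z + 5*cos(x*y)), 4*x*y)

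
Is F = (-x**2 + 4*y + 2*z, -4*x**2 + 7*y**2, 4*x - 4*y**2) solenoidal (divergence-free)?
No, ∇·F = -2*x + 14*y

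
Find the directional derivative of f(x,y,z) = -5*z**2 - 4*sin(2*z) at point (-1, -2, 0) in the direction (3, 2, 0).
0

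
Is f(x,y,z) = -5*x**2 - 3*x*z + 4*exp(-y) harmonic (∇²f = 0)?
No, ∇²f = -10 + 4*exp(-y)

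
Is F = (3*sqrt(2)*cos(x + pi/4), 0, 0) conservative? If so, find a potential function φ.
Yes, F is conservative. φ = 3*sqrt(2)*sin(x + pi/4)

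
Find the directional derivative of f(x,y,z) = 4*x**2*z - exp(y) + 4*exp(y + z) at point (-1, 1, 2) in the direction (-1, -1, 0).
sqrt(2)*(-4*exp(3) + E + 16)/2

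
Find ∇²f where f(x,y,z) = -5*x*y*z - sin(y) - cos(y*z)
y**2*cos(y*z) + z**2*cos(y*z) + sin(y)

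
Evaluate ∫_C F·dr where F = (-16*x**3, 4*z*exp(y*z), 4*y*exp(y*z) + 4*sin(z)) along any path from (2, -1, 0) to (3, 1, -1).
-260 - 4*cos(1) + 4*exp(-1)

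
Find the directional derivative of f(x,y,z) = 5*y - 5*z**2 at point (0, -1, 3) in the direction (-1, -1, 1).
-35*sqrt(3)/3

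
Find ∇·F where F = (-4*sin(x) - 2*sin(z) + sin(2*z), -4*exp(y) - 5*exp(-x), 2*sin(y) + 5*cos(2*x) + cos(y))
-4*exp(y) - 4*cos(x)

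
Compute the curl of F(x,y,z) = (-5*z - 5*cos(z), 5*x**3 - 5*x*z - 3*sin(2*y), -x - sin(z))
(5*x, 5*sin(z) - 4, 15*x**2 - 5*z)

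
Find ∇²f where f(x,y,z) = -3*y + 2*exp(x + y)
4*exp(x + y)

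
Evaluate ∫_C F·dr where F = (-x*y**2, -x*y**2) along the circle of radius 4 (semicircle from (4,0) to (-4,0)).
-32*pi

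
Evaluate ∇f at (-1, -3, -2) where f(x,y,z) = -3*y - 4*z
(0, -3, -4)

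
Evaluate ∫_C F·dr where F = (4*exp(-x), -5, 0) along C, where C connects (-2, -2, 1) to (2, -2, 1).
8*sinh(2)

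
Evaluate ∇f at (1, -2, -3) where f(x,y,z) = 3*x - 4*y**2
(3, 16, 0)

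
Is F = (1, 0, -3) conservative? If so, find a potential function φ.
Yes, F is conservative. φ = x - 3*z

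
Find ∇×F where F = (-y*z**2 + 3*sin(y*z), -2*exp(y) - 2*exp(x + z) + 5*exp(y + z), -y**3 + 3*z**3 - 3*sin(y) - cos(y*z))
(-3*y**2 + z*sin(y*z) + 2*exp(x + z) - 5*exp(y + z) - 3*cos(y), y*(-2*z + 3*cos(y*z)), z**2 - 3*z*cos(y*z) - 2*exp(x + z))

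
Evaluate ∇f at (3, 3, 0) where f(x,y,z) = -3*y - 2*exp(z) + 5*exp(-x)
(-5*exp(-3), -3, -2)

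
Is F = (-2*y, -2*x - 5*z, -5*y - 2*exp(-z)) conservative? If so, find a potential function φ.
Yes, F is conservative. φ = -2*x*y - 5*y*z + 2*exp(-z)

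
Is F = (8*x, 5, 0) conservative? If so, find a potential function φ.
Yes, F is conservative. φ = 4*x**2 + 5*y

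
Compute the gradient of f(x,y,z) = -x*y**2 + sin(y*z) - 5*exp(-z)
(-y**2, -2*x*y + z*cos(y*z), y*cos(y*z) + 5*exp(-z))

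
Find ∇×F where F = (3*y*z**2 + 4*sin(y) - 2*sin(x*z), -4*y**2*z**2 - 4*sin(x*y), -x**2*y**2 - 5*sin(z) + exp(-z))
(2*y*(-x**2 + 4*y*z), 2*x*y**2 - 2*x*cos(x*z) + 6*y*z, -4*y*cos(x*y) - 3*z**2 - 4*cos(y))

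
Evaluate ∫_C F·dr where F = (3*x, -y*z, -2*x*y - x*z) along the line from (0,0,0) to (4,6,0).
24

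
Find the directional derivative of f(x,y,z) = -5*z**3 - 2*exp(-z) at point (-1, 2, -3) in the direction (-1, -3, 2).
sqrt(14)*(-135 + 2*exp(3))/7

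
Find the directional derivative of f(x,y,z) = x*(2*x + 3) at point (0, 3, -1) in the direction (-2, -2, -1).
-2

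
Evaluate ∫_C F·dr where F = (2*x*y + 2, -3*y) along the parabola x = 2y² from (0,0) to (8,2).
562/5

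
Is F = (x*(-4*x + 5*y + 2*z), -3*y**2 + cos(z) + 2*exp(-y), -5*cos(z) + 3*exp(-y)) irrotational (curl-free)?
No, ∇×F = (sin(z) - 3*exp(-y), 2*x, -5*x)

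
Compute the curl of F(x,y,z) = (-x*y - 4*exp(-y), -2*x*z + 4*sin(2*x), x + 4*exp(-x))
(2*x, -1 + 4*exp(-x), x - 2*z + 8*cos(2*x) - 4*exp(-y))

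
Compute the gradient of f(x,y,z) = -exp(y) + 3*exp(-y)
(0, -exp(y) - 3*exp(-y), 0)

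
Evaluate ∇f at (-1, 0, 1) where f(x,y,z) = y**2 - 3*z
(0, 0, -3)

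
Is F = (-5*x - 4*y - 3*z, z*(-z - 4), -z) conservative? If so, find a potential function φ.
No, ∇×F = (2*z + 4, -3, 4) ≠ 0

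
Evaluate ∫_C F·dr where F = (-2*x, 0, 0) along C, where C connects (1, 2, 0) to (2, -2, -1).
-3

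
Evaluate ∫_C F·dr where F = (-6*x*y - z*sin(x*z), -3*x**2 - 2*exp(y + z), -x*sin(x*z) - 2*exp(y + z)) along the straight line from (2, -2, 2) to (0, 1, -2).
-21 - 2*exp(-1) - cos(4)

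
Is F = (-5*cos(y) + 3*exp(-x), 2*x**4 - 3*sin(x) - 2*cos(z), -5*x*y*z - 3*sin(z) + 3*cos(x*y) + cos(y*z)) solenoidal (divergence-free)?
No, ∇·F = -5*x*y - y*sin(y*z) - 3*cos(z) - 3*exp(-x)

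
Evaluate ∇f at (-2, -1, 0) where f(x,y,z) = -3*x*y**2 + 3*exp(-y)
(-3, -12 - 3*E, 0)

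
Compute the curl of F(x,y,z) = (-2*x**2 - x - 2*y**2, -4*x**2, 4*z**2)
(0, 0, -8*x + 4*y)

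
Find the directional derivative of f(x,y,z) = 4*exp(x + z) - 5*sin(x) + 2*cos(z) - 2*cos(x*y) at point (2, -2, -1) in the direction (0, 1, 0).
-4*sin(4)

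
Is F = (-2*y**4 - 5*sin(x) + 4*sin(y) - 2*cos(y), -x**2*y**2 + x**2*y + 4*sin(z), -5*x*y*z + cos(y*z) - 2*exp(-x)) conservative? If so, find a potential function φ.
No, ∇×F = (-5*x*z - z*sin(y*z) - 4*cos(z), 5*y*z - 2*exp(-x), -2*x*y**2 + 2*x*y + 8*y**3 - 2*sin(y) - 4*cos(y)) ≠ 0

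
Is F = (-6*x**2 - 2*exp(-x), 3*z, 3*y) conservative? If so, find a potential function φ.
Yes, F is conservative. φ = -2*x**3 + 3*y*z + 2*exp(-x)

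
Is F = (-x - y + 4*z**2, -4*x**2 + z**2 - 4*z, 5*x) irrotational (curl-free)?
No, ∇×F = (4 - 2*z, 8*z - 5, 1 - 8*x)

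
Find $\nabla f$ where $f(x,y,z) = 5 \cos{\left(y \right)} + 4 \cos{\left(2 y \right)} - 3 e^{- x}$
(3*exp(-x), -(16*cos(y) + 5)*sin(y), 0)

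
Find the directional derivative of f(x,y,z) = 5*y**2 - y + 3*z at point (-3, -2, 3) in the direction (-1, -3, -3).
54*sqrt(19)/19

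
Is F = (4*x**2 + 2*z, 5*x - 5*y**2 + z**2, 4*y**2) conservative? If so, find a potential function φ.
No, ∇×F = (8*y - 2*z, 2, 5) ≠ 0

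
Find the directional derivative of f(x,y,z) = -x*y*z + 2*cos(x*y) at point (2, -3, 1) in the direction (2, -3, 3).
3*sqrt(22)*(5 - 4*sin(6))/11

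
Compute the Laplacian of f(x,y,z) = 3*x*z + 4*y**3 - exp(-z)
24*y - exp(-z)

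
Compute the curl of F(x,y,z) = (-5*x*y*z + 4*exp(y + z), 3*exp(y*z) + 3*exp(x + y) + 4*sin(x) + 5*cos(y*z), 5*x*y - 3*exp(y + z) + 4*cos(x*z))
(5*x - 3*y*exp(y*z) + 5*y*sin(y*z) - 3*exp(y + z), -5*x*y - 5*y + 4*z*sin(x*z) + 4*exp(y + z), 5*x*z + 3*exp(x + y) - 4*exp(y + z) + 4*cos(x))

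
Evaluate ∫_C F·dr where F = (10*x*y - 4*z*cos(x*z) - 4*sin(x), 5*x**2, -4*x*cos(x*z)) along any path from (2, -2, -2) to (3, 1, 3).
4*cos(3) - 4*sin(9) - 4*cos(2) - 4*sin(4) + 85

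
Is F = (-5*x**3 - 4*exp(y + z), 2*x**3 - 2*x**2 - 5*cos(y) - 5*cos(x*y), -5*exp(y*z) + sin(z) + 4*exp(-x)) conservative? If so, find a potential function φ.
No, ∇×F = (-5*z*exp(y*z), 4*(1 - exp(x + y + z))*exp(-x), 6*x**2 - 4*x + 5*y*sin(x*y) + 4*exp(y + z)) ≠ 0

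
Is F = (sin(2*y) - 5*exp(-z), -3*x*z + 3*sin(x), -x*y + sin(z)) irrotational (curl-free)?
No, ∇×F = (2*x, y + 5*exp(-z), -3*z + 3*cos(x) - 2*cos(2*y))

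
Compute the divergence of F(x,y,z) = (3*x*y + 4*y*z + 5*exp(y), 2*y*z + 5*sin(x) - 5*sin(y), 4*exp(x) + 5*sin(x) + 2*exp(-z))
3*y + 2*z - 5*cos(y) - 2*exp(-z)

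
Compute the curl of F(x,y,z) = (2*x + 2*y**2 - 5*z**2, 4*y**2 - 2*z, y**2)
(2*y + 2, -10*z, -4*y)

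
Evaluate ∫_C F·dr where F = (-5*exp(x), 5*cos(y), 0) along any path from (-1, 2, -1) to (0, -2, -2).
-10*sin(2) - 5 + 5*exp(-1)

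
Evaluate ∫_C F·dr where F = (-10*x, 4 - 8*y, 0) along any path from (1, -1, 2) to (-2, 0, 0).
-7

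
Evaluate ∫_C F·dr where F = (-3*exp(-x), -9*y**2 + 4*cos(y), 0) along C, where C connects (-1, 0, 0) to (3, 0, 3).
3*(1 - exp(4))*exp(-3)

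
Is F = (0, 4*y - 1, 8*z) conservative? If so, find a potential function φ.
Yes, F is conservative. φ = 2*y**2 - y + 4*z**2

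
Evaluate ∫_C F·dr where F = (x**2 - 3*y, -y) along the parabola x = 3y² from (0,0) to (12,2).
526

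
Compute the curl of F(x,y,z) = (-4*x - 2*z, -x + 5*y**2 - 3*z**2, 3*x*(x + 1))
(6*z, -6*x - 5, -1)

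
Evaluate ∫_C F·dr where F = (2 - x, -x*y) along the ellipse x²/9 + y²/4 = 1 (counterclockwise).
0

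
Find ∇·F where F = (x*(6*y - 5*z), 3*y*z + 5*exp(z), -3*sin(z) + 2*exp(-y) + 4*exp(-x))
6*y - 2*z - 3*cos(z)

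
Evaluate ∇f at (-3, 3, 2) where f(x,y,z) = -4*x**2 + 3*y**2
(24, 18, 0)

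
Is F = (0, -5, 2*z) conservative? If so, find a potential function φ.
Yes, F is conservative. φ = -5*y + z**2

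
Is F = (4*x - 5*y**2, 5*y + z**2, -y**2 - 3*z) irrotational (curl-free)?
No, ∇×F = (-2*y - 2*z, 0, 10*y)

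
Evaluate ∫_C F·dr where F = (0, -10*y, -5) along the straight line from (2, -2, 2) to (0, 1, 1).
20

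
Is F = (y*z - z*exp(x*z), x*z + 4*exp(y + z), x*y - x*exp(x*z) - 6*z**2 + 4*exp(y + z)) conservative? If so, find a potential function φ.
Yes, F is conservative. φ = x*y*z - 2*z**3 - exp(x*z) + 4*exp(y + z)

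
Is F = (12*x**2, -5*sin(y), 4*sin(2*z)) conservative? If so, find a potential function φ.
Yes, F is conservative. φ = 4*x**3 + 5*cos(y) - 2*cos(2*z)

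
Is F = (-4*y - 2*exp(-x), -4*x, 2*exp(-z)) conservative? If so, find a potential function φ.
Yes, F is conservative. φ = -4*x*y - 2*exp(-z) + 2*exp(-x)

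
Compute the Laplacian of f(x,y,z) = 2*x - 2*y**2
-4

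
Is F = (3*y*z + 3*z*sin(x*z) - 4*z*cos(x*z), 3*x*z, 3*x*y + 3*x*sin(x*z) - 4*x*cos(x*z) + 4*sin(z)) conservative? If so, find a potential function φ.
Yes, F is conservative. φ = 3*x*y*z - 4*sin(x*z) - 4*cos(z) - 3*cos(x*z)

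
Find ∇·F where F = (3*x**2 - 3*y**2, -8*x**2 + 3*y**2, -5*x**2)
6*x + 6*y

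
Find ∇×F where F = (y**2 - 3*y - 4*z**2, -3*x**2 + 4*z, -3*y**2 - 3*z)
(-6*y - 4, -8*z, -6*x - 2*y + 3)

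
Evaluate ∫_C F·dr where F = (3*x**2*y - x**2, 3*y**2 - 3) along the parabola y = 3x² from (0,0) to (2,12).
26204/15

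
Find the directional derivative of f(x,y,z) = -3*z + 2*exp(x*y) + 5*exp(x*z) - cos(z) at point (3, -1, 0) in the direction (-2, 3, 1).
sqrt(14)*(11 + 6*exp(3))*exp(-3)/7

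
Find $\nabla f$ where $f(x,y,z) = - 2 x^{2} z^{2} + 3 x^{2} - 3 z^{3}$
(2*x*(3 - 2*z**2), 0, z*(-4*x**2 - 9*z))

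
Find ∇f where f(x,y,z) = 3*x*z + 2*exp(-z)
(3*z, 0, 3*x - 2*exp(-z))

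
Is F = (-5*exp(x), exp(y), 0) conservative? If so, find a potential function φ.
Yes, F is conservative. φ = -5*exp(x) + exp(y)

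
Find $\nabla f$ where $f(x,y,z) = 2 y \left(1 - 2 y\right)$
(0, 2 - 8*y, 0)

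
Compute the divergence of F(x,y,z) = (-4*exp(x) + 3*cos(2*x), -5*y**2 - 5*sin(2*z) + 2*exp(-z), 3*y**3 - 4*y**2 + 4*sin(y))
-10*y - 4*exp(x) - 6*sin(2*x)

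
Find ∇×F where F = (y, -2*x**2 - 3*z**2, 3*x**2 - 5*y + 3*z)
(6*z - 5, -6*x, -4*x - 1)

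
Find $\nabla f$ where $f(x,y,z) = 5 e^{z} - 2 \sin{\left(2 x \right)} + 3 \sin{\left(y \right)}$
(-4*cos(2*x), 3*cos(y), 5*exp(z))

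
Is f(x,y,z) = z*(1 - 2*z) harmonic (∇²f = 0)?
No, ∇²f = -4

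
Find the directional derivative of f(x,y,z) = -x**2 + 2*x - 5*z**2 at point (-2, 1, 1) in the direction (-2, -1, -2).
8/3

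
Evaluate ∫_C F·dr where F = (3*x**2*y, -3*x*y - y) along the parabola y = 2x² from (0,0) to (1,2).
-28/5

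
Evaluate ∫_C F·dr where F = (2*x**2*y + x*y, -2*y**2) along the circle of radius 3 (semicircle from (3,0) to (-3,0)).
-81*pi/4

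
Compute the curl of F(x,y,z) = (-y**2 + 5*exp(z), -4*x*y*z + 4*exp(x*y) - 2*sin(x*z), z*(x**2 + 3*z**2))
(2*x*(2*y + cos(x*z)), -2*x*z + 5*exp(z), -4*y*z + 4*y*exp(x*y) + 2*y - 2*z*cos(x*z))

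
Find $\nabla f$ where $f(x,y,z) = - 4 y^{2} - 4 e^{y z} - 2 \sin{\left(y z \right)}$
(0, -8*y - 4*z*exp(y*z) - 2*z*cos(y*z), -2*y*(2*exp(y*z) + cos(y*z)))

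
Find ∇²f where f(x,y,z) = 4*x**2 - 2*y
8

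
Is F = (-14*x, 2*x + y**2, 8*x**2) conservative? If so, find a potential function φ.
No, ∇×F = (0, -16*x, 2) ≠ 0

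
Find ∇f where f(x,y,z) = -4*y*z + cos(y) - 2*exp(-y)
(0, -4*z - sin(y) + 2*exp(-y), -4*y)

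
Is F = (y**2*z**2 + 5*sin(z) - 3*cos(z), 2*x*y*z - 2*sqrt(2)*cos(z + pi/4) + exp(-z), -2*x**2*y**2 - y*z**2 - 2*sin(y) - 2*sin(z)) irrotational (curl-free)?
No, ∇×F = (-4*x**2*y - 2*x*y - z**2 - 2*sqrt(2)*sin(z + pi/4) - 2*cos(y) + exp(-z), 4*x*y**2 + 2*y**2*z + 3*sin(z) + 5*cos(z), 2*y*z*(1 - z))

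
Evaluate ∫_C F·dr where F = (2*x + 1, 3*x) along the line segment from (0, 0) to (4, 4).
44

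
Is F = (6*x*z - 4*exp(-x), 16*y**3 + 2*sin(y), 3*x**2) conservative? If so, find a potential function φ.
Yes, F is conservative. φ = 3*x**2*z + 4*y**4 - 2*cos(y) + 4*exp(-x)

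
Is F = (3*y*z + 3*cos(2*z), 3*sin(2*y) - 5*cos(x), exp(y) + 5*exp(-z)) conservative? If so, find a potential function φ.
No, ∇×F = (exp(y), 3*y - 6*sin(2*z), -3*z + 5*sin(x)) ≠ 0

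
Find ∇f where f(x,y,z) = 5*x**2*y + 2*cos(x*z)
(10*x*y - 2*z*sin(x*z), 5*x**2, -2*x*sin(x*z))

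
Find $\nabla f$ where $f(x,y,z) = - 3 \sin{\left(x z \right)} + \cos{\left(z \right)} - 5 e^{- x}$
(-3*z*cos(x*z) + 5*exp(-x), 0, -3*x*cos(x*z) - sin(z))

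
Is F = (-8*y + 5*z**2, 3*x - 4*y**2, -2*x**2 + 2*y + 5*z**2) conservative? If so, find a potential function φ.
No, ∇×F = (2, 4*x + 10*z, 11) ≠ 0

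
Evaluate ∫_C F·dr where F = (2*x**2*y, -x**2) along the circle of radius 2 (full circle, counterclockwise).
-8*pi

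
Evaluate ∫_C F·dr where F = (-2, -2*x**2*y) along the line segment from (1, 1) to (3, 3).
-44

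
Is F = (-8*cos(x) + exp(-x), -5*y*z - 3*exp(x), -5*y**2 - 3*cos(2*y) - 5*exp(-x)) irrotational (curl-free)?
No, ∇×F = (-5*y + 6*sin(2*y), -5*exp(-x), -3*exp(x))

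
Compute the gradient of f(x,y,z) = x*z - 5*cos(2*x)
(z + 10*sin(2*x), 0, x)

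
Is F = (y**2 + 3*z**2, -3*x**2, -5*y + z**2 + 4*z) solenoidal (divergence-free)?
No, ∇·F = 2*z + 4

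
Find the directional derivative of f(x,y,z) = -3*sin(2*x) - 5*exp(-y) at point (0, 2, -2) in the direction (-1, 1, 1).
sqrt(3)*(5 + 6*exp(2))*exp(-2)/3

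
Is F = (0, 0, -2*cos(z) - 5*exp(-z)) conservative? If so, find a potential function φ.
Yes, F is conservative. φ = -2*sin(z) + 5*exp(-z)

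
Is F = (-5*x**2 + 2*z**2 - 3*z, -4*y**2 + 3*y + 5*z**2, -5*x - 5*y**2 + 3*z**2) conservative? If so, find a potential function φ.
No, ∇×F = (-10*y - 10*z, 4*z + 2, 0) ≠ 0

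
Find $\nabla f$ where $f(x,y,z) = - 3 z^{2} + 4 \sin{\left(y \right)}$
(0, 4*cos(y), -6*z)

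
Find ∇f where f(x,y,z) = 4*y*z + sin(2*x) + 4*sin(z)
(2*cos(2*x), 4*z, 4*y + 4*cos(z))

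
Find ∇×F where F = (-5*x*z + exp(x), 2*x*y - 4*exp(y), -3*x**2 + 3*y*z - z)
(3*z, x, 2*y)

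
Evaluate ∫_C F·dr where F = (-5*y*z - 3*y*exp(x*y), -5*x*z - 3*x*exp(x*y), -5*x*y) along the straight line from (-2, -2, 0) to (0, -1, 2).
-3 + 3*exp(4)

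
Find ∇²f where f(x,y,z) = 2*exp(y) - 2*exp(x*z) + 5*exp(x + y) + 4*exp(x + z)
-2*x**2*exp(x*z) - 2*z**2*exp(x*z) + 2*exp(y) + 10*exp(x + y) + 8*exp(x + z)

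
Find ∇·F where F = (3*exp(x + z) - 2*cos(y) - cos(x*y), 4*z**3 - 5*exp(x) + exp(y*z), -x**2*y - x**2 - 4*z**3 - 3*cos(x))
y*sin(x*y) - 12*z**2 + z*exp(y*z) + 3*exp(x + z)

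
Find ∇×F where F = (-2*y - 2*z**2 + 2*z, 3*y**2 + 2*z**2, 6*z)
(-4*z, 2 - 4*z, 2)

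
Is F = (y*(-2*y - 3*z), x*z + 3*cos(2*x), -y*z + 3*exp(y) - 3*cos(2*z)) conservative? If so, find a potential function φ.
No, ∇×F = (-x - z + 3*exp(y), -3*y, 4*y + 4*z - 6*sin(2*x)) ≠ 0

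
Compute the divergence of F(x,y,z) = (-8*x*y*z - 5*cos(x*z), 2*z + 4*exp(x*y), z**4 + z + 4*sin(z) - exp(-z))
4*x*exp(x*y) - 8*y*z + 4*z**3 + 5*z*sin(x*z) + 4*cos(z) + 1 + exp(-z)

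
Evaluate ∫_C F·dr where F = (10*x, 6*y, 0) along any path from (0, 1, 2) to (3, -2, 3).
54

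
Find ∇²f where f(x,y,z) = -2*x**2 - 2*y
-4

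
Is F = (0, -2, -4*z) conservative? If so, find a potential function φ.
Yes, F is conservative. φ = -2*y - 2*z**2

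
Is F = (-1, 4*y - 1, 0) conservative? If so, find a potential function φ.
Yes, F is conservative. φ = -x + 2*y**2 - y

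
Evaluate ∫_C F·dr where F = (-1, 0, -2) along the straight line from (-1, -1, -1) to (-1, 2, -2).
2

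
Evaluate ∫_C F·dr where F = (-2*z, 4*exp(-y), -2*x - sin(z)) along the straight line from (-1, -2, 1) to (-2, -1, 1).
-4*E + 2 + 4*exp(2)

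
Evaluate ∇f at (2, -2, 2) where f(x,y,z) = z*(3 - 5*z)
(0, 0, -17)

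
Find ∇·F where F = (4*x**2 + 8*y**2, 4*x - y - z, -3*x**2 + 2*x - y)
8*x - 1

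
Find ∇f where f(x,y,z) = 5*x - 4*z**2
(5, 0, -8*z)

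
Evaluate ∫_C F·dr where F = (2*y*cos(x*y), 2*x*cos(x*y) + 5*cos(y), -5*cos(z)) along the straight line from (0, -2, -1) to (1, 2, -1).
12*sin(2)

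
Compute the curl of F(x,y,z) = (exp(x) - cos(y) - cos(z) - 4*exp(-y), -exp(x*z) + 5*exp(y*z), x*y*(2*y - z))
(4*x*y - x*z + x*exp(x*z) - 5*y*exp(y*z), -y*(2*y - z) + sin(z), -z*exp(x*z) - sin(y) - 4*exp(-y))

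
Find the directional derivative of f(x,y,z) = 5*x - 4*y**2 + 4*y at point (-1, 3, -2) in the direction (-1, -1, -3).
15*sqrt(11)/11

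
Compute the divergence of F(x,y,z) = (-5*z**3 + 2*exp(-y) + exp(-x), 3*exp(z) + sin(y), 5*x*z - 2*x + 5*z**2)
5*x + 10*z + cos(y) - exp(-x)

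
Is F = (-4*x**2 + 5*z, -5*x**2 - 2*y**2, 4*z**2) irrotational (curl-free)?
No, ∇×F = (0, 5, -10*x)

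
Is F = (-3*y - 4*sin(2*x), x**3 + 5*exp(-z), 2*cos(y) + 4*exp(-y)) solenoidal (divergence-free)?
No, ∇·F = -8*cos(2*x)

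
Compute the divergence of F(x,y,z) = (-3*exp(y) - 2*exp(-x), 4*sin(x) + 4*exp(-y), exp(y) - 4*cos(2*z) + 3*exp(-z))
8*sin(2*z) - 3*exp(-z) - 4*exp(-y) + 2*exp(-x)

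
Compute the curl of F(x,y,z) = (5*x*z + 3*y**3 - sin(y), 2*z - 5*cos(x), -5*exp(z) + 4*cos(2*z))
(-2, 5*x, -9*y**2 + 5*sin(x) + cos(y))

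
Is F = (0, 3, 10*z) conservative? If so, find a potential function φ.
Yes, F is conservative. φ = 3*y + 5*z**2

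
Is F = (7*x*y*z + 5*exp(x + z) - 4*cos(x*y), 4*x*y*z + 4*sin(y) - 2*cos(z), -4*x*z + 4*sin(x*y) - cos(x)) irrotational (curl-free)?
No, ∇×F = (-4*x*y + 4*x*cos(x*y) - 2*sin(z), 7*x*y - 4*y*cos(x*y) + 4*z + 5*exp(x + z) - sin(x), -7*x*z - 4*x*sin(x*y) + 4*y*z)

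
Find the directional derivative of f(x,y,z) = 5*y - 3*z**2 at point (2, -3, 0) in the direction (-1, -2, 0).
-2*sqrt(5)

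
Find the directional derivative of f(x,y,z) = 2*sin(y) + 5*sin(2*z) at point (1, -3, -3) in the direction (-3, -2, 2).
4*sqrt(17)*(-cos(3) + 5*cos(6))/17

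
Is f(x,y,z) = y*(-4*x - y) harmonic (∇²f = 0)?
No, ∇²f = -2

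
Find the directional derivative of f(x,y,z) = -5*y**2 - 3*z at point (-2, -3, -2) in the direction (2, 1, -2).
12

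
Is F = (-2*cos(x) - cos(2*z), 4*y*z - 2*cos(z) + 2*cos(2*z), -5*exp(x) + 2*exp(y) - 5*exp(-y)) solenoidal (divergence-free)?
No, ∇·F = 4*z + 2*sin(x)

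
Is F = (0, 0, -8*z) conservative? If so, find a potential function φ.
Yes, F is conservative. φ = -4*z**2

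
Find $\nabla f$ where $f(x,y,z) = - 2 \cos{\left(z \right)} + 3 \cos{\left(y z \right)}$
(0, -3*z*sin(y*z), -3*y*sin(y*z) + 2*sin(z))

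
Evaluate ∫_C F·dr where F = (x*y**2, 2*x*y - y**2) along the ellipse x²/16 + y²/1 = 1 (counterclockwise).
0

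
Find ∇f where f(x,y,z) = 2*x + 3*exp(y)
(2, 3*exp(y), 0)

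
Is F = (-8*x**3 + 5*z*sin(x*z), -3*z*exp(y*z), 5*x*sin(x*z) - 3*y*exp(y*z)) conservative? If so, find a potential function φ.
Yes, F is conservative. φ = -2*x**4 - 3*exp(y*z) - 5*cos(x*z)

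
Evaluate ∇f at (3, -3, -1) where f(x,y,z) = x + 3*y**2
(1, -18, 0)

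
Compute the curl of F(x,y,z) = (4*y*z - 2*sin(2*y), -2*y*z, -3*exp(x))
(2*y, 4*y + 3*exp(x), -4*z + 4*cos(2*y))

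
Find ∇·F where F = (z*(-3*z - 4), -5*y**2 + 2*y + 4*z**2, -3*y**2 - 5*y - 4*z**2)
-10*y - 8*z + 2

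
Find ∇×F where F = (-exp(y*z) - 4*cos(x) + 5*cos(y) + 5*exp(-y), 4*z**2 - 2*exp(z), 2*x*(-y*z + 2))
(-2*x*z - 8*z + 2*exp(z), 2*y*z - y*exp(y*z) - 4, z*exp(y*z) + 5*sin(y) + 5*exp(-y))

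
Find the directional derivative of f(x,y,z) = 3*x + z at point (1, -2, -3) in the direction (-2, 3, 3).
-3*sqrt(22)/22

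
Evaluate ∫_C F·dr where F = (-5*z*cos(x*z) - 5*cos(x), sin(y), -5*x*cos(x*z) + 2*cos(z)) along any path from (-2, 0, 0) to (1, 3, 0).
-5*sin(2) - 5*sin(1) - cos(3) + 1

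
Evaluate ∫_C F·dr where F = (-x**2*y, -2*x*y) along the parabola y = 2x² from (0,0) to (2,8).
-576/5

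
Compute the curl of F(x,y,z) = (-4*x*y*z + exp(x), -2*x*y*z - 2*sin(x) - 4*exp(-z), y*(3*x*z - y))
(2*x*y + 3*x*z - 2*y - 4*exp(-z), y*(-4*x - 3*z), 4*x*z - 2*y*z - 2*cos(x))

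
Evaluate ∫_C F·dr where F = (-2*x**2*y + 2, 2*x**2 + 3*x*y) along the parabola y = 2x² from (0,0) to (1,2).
8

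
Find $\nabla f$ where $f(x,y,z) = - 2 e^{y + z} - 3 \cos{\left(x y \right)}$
(3*y*sin(x*y), 3*x*sin(x*y) - 2*exp(y + z), -2*exp(y + z))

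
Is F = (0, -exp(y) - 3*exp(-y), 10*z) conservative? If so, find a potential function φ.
Yes, F is conservative. φ = 5*z**2 - exp(y) + 3*exp(-y)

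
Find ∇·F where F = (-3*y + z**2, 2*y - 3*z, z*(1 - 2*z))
3 - 4*z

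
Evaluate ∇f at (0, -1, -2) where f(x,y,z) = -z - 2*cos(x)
(0, 0, -1)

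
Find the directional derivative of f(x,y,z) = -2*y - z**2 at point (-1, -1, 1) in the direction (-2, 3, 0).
-6*sqrt(13)/13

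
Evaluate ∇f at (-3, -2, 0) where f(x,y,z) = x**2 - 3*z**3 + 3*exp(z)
(-6, 0, 3)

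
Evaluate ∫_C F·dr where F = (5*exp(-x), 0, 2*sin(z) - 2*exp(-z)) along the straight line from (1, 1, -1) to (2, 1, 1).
(-2*exp(3) - 5 + 7*E)*exp(-2)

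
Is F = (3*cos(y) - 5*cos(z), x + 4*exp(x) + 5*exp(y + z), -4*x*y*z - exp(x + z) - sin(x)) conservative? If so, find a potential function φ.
No, ∇×F = (-4*x*z - 5*exp(y + z), 4*y*z + exp(x + z) + 5*sin(z) + cos(x), 4*exp(x) + 3*sin(y) + 1) ≠ 0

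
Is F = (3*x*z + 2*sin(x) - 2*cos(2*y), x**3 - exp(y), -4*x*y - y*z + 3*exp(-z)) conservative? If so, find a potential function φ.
No, ∇×F = (-4*x - z, 3*x + 4*y, 3*x**2 - 4*sin(2*y)) ≠ 0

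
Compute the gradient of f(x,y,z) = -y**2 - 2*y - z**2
(0, -2*y - 2, -2*z)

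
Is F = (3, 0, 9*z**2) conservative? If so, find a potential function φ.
Yes, F is conservative. φ = 3*x + 3*z**3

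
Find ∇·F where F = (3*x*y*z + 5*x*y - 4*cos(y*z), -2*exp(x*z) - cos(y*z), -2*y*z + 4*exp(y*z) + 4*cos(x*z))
-4*x*sin(x*z) + 3*y*z + 4*y*exp(y*z) + 3*y + z*sin(y*z)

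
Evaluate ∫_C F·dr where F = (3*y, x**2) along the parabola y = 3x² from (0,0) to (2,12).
48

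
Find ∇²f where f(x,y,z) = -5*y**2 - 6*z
-10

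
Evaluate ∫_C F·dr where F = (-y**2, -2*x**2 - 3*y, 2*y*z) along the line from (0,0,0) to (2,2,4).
22/3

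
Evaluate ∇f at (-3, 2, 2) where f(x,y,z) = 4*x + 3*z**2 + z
(4, 0, 13)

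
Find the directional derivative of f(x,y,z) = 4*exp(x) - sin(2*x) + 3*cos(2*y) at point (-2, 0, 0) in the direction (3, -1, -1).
6*sqrt(11)*(2 - exp(2)*cos(4))*exp(-2)/11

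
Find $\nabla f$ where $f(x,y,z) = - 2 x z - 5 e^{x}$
(-2*z - 5*exp(x), 0, -2*x)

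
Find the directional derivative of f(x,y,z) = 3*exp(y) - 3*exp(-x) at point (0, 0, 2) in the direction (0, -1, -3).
-3*sqrt(10)/10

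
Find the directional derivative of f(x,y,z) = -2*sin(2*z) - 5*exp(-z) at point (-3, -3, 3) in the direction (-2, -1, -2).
-10*exp(-3)/3 + 8*cos(6)/3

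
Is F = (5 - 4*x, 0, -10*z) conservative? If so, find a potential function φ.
Yes, F is conservative. φ = -2*x**2 + 5*x - 5*z**2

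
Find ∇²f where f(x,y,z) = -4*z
0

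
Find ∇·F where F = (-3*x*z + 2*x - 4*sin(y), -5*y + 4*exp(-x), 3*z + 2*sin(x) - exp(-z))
-3*z + exp(-z)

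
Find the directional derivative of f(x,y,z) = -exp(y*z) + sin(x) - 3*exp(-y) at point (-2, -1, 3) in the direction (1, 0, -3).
sqrt(10)*(exp(3)*cos(2) - 3)*exp(-3)/10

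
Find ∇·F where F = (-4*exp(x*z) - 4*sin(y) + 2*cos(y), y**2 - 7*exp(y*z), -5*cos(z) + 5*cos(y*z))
-5*y*sin(y*z) + 2*y - 4*z*exp(x*z) - 7*z*exp(y*z) + 5*sin(z)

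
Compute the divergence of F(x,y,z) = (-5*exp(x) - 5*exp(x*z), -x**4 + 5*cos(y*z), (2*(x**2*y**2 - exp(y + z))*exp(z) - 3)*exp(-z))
(-5*(z*exp(x*z) + z*sin(y*z) + exp(x))*exp(z) - 2*exp(y + 2*z) + 3)*exp(-z)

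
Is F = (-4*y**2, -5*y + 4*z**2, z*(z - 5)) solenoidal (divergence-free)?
No, ∇·F = 2*z - 10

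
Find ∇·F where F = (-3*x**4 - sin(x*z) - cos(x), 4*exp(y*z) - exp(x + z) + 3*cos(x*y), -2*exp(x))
-12*x**3 - 3*x*sin(x*y) + 4*z*exp(y*z) - z*cos(x*z) + sin(x)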